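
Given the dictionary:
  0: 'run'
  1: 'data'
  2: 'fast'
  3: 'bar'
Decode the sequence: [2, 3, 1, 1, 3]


Look up each index in the dictionary:
  2 -> 'fast'
  3 -> 'bar'
  1 -> 'data'
  1 -> 'data'
  3 -> 'bar'

Decoded: "fast bar data data bar"


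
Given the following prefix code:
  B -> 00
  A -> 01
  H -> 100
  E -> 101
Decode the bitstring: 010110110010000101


Decoding step by step:
Bits 01 -> A
Bits 01 -> A
Bits 101 -> E
Bits 100 -> H
Bits 100 -> H
Bits 00 -> B
Bits 101 -> E


Decoded message: AAEHHBE


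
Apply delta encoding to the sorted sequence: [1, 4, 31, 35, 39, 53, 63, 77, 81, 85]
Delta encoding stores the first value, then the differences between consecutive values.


First value: 1
Deltas:
  4 - 1 = 3
  31 - 4 = 27
  35 - 31 = 4
  39 - 35 = 4
  53 - 39 = 14
  63 - 53 = 10
  77 - 63 = 14
  81 - 77 = 4
  85 - 81 = 4


Delta encoded: [1, 3, 27, 4, 4, 14, 10, 14, 4, 4]


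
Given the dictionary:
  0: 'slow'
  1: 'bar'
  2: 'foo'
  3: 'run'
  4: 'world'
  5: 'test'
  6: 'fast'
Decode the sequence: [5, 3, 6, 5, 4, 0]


Look up each index in the dictionary:
  5 -> 'test'
  3 -> 'run'
  6 -> 'fast'
  5 -> 'test'
  4 -> 'world'
  0 -> 'slow'

Decoded: "test run fast test world slow"


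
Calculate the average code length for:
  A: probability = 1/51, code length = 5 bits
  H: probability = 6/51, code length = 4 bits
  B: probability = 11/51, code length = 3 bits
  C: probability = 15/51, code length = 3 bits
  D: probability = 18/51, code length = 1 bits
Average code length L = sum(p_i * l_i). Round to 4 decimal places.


Weighted contributions p_i * l_i:
  A: (1/51) * 5 = 5/51
  H: (6/51) * 4 = 24/51
  B: (11/51) * 3 = 33/51
  C: (15/51) * 3 = 45/51
  D: (18/51) * 1 = 18/51
Sum = (5 + 24 + 33 + 45 + 18)/51 = 125/51

L = 125/51 = 2.4510 bits/symbol


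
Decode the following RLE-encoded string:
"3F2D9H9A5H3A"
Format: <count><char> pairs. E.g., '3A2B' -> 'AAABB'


Expanding each <count><char> pair:
  3F -> 'FFF'
  2D -> 'DD'
  9H -> 'HHHHHHHHH'
  9A -> 'AAAAAAAAA'
  5H -> 'HHHHH'
  3A -> 'AAA'

Decoded = FFFDDHHHHHHHHHAAAAAAAAAHHHHHAAA


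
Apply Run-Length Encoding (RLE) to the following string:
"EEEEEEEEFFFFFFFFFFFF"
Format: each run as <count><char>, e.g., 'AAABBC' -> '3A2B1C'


Scanning runs left to right:
  i=0: run of 'E' x 8 -> '8E'
  i=8: run of 'F' x 12 -> '12F'

RLE = 8E12F


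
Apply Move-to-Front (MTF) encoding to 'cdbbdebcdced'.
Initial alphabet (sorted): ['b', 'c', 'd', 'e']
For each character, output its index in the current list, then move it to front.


MTF encoding:
'c': index 1 in ['b', 'c', 'd', 'e'] -> ['c', 'b', 'd', 'e']
'd': index 2 in ['c', 'b', 'd', 'e'] -> ['d', 'c', 'b', 'e']
'b': index 2 in ['d', 'c', 'b', 'e'] -> ['b', 'd', 'c', 'e']
'b': index 0 in ['b', 'd', 'c', 'e'] -> ['b', 'd', 'c', 'e']
'd': index 1 in ['b', 'd', 'c', 'e'] -> ['d', 'b', 'c', 'e']
'e': index 3 in ['d', 'b', 'c', 'e'] -> ['e', 'd', 'b', 'c']
'b': index 2 in ['e', 'd', 'b', 'c'] -> ['b', 'e', 'd', 'c']
'c': index 3 in ['b', 'e', 'd', 'c'] -> ['c', 'b', 'e', 'd']
'd': index 3 in ['c', 'b', 'e', 'd'] -> ['d', 'c', 'b', 'e']
'c': index 1 in ['d', 'c', 'b', 'e'] -> ['c', 'd', 'b', 'e']
'e': index 3 in ['c', 'd', 'b', 'e'] -> ['e', 'c', 'd', 'b']
'd': index 2 in ['e', 'c', 'd', 'b'] -> ['d', 'e', 'c', 'b']


Output: [1, 2, 2, 0, 1, 3, 2, 3, 3, 1, 3, 2]


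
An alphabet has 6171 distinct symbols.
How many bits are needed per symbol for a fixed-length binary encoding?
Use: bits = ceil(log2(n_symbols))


log2(6171) = 12.5913
Bracket: 2^12 = 4096 < 6171 <= 2^13 = 8192
So ceil(log2(6171)) = 13

bits = ceil(log2(6171)) = ceil(12.5913) = 13 bits


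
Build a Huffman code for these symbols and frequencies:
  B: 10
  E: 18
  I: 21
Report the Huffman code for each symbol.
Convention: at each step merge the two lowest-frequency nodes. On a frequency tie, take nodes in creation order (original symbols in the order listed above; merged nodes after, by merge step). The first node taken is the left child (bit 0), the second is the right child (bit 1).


Huffman tree construction:
Step 1: Merge B(10) + E(18) = 28
Step 2: Merge I(21) + (B+E)(28) = 49
Read each symbol's code off the tree from the root (left child = 0, right child = 1).

Codes:
  B: 10 (length 2)
  E: 11 (length 2)
  I: 0 (length 1)
Average code length: 77/49 = 1.5714 bits/symbol


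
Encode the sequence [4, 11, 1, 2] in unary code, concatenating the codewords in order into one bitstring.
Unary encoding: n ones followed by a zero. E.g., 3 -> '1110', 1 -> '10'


Encode each number as n ones followed by a terminating 0:
  4 -> 11110 (5 bits)
  11 -> 111111111110 (12 bits)
  1 -> 10 (2 bits)
  2 -> 110 (3 bits)
Total length = 5 + 12 + 2 + 3 = 22 bits.

Unary([4, 11, 1, 2]) = 1111011111111111010110 (22 bits)


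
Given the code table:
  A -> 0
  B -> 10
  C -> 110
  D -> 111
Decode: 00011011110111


Decoding:
0 -> A
0 -> A
0 -> A
110 -> C
111 -> D
10 -> B
111 -> D


Result: AAACDBD


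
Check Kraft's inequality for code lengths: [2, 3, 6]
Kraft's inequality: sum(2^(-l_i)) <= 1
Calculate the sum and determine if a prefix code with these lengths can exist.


Sum = 2^(-2) + 2^(-3) + 2^(-6)
    = 0.25 + 0.125 + 0.015625
    = 25/64 = 0.390625
Since 0.390625 <= 1, Kraft's inequality IS satisfied.
A prefix code with these lengths CAN exist.

Kraft sum = 0.390625. Satisfied.


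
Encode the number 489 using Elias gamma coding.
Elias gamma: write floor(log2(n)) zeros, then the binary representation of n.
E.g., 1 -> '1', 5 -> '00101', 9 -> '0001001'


num_bits = floor(log2(489)) + 1 = 9
leading_zeros = num_bits - 1 = 8
binary(489) = 111101001

Elias gamma(489) = '00000000' + '111101001' = 00000000111101001 (17 bits)


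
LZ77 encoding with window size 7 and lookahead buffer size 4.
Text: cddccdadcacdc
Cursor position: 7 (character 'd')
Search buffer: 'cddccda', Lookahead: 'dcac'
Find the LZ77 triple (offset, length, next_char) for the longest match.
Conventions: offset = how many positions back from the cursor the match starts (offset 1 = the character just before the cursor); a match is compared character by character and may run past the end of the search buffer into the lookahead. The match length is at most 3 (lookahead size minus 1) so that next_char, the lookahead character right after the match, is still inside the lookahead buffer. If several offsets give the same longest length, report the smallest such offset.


Try each offset into the search buffer:
  offset=1 (pos 6, char 'a'): match length 0
  offset=2 (pos 5, char 'd'): match length 1
  offset=3 (pos 4, char 'c'): match length 0
  offset=4 (pos 3, char 'c'): match length 0
  offset=5 (pos 2, char 'd'): match length 2
  offset=6 (pos 1, char 'd'): match length 1
  offset=7 (pos 0, char 'c'): match length 0
Longest match has length 2 at offset 5.
next_char = character at position 7 + 2 = 9 -> 'a'

Best match: offset=5, length=2 (matching 'dc' starting at position 2)
LZ77 triple: (5, 2, 'a')


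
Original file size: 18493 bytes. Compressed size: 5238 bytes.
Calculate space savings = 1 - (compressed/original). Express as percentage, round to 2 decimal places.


ratio = compressed/original = 5238/18493 = 0.283242
savings = 1 - ratio = 1 - 0.283242 = 0.716758
as a percentage: 0.716758 * 100 = 71.68%

Space savings = 1 - 5238/18493 = 71.68%


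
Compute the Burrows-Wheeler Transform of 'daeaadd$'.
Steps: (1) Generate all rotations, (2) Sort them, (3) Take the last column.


Rotations (sorted):
  0: $daeaadd -> last char: d
  1: aadd$dae -> last char: e
  2: add$daea -> last char: a
  3: aeaadd$d -> last char: d
  4: d$daeaad -> last char: d
  5: daeaadd$ -> last char: $
  6: dd$daeaa -> last char: a
  7: eaadd$da -> last char: a


BWT = deadd$aa


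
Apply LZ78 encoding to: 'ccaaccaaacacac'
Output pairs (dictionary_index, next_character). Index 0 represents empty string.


LZ78 encoding steps:
Dictionary: {0: ''}
Step 1: w='' (idx 0), next='c' -> output (0, 'c'), add 'c' as idx 1
Step 2: w='c' (idx 1), next='a' -> output (1, 'a'), add 'ca' as idx 2
Step 3: w='' (idx 0), next='a' -> output (0, 'a'), add 'a' as idx 3
Step 4: w='c' (idx 1), next='c' -> output (1, 'c'), add 'cc' as idx 4
Step 5: w='a' (idx 3), next='a' -> output (3, 'a'), add 'aa' as idx 5
Step 6: w='a' (idx 3), next='c' -> output (3, 'c'), add 'ac' as idx 6
Step 7: w='ac' (idx 6), next='a' -> output (6, 'a'), add 'aca' as idx 7
Step 8: w='c' (idx 1), end of input -> output (1, '')


Encoded: [(0, 'c'), (1, 'a'), (0, 'a'), (1, 'c'), (3, 'a'), (3, 'c'), (6, 'a'), (1, '')]


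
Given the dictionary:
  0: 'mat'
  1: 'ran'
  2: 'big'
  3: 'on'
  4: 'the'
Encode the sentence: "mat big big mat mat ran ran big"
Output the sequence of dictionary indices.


Look up each word in the dictionary:
  'mat' -> 0
  'big' -> 2
  'big' -> 2
  'mat' -> 0
  'mat' -> 0
  'ran' -> 1
  'ran' -> 1
  'big' -> 2

Encoded: [0, 2, 2, 0, 0, 1, 1, 2]


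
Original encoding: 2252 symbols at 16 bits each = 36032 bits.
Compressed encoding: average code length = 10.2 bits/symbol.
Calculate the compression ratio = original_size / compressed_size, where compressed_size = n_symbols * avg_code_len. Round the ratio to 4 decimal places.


original_size = n_symbols * orig_bits = 2252 * 16 = 36032 bits
compressed_size = n_symbols * avg_code_len = 2252 * 10.2 = 22970.4 bits
ratio = original_size / compressed_size = 36032 / 22970.4 = 1.5686

Compression ratio = 1.5686


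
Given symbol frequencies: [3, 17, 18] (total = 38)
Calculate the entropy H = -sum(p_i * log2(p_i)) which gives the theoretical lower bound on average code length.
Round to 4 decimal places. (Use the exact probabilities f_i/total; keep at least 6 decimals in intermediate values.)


Per-symbol terms -p_i * log2(p_i) with p_i = f_i/38:
  p = 3/38 = 0.078947: log2(p) = -3.662965, -p*log2(p) = 0.289181
  p = 17/38 = 0.447368: log2(p) = -1.160465, -p*log2(p) = 0.519155
  p = 18/38 = 0.473684: log2(p) = -1.078003, -p*log2(p) = 0.510633
H = 0.289181 + 0.519155 + 0.510633 = 1.318969

H = 1.319 bits/symbol


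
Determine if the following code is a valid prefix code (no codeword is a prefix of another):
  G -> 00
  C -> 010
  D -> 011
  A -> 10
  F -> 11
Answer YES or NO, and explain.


Checking each pair (does one codeword prefix another?):
  G='00' vs C='010': no prefix
  G='00' vs D='011': no prefix
  G='00' vs A='10': no prefix
  G='00' vs F='11': no prefix
  C='010' vs G='00': no prefix
  C='010' vs D='011': no prefix
  C='010' vs A='10': no prefix
  C='010' vs F='11': no prefix
  D='011' vs G='00': no prefix
  D='011' vs C='010': no prefix
  D='011' vs A='10': no prefix
  D='011' vs F='11': no prefix
  A='10' vs G='00': no prefix
  A='10' vs C='010': no prefix
  A='10' vs D='011': no prefix
  A='10' vs F='11': no prefix
  F='11' vs G='00': no prefix
  F='11' vs C='010': no prefix
  F='11' vs D='011': no prefix
  F='11' vs A='10': no prefix
No violation found over all pairs.

YES -- this is a valid prefix code. No codeword is a prefix of any other codeword.


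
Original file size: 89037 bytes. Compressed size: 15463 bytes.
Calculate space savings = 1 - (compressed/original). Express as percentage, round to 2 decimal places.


ratio = compressed/original = 15463/89037 = 0.173669
savings = 1 - ratio = 1 - 0.173669 = 0.826331
as a percentage: 0.826331 * 100 = 82.63%

Space savings = 1 - 15463/89037 = 82.63%


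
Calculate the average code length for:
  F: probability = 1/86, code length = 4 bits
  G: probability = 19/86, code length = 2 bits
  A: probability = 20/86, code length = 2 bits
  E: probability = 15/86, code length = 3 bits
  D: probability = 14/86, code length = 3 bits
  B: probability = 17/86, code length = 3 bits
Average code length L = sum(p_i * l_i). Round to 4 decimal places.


Weighted contributions p_i * l_i:
  F: (1/86) * 4 = 4/86
  G: (19/86) * 2 = 38/86
  A: (20/86) * 2 = 40/86
  E: (15/86) * 3 = 45/86
  D: (14/86) * 3 = 42/86
  B: (17/86) * 3 = 51/86
Sum = (4 + 38 + 40 + 45 + 42 + 51)/86 = 220/86

L = 220/86 = 2.5581 bits/symbol


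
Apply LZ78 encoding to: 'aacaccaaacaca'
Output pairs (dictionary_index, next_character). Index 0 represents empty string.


LZ78 encoding steps:
Dictionary: {0: ''}
Step 1: w='' (idx 0), next='a' -> output (0, 'a'), add 'a' as idx 1
Step 2: w='a' (idx 1), next='c' -> output (1, 'c'), add 'ac' as idx 2
Step 3: w='ac' (idx 2), next='c' -> output (2, 'c'), add 'acc' as idx 3
Step 4: w='a' (idx 1), next='a' -> output (1, 'a'), add 'aa' as idx 4
Step 5: w='ac' (idx 2), next='a' -> output (2, 'a'), add 'aca' as idx 5
Step 6: w='' (idx 0), next='c' -> output (0, 'c'), add 'c' as idx 6
Step 7: w='a' (idx 1), end of input -> output (1, '')


Encoded: [(0, 'a'), (1, 'c'), (2, 'c'), (1, 'a'), (2, 'a'), (0, 'c'), (1, '')]


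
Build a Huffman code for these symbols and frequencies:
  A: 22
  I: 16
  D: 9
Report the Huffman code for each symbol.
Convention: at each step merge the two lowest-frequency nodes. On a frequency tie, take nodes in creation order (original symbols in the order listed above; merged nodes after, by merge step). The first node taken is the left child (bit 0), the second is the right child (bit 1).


Huffman tree construction:
Step 1: Merge D(9) + I(16) = 25
Step 2: Merge A(22) + (D+I)(25) = 47
Read each symbol's code off the tree from the root (left child = 0, right child = 1).

Codes:
  A: 0 (length 1)
  I: 11 (length 2)
  D: 10 (length 2)
Average code length: 72/47 = 1.5319 bits/symbol


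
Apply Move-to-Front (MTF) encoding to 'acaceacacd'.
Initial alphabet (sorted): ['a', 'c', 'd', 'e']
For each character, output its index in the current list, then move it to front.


MTF encoding:
'a': index 0 in ['a', 'c', 'd', 'e'] -> ['a', 'c', 'd', 'e']
'c': index 1 in ['a', 'c', 'd', 'e'] -> ['c', 'a', 'd', 'e']
'a': index 1 in ['c', 'a', 'd', 'e'] -> ['a', 'c', 'd', 'e']
'c': index 1 in ['a', 'c', 'd', 'e'] -> ['c', 'a', 'd', 'e']
'e': index 3 in ['c', 'a', 'd', 'e'] -> ['e', 'c', 'a', 'd']
'a': index 2 in ['e', 'c', 'a', 'd'] -> ['a', 'e', 'c', 'd']
'c': index 2 in ['a', 'e', 'c', 'd'] -> ['c', 'a', 'e', 'd']
'a': index 1 in ['c', 'a', 'e', 'd'] -> ['a', 'c', 'e', 'd']
'c': index 1 in ['a', 'c', 'e', 'd'] -> ['c', 'a', 'e', 'd']
'd': index 3 in ['c', 'a', 'e', 'd'] -> ['d', 'c', 'a', 'e']


Output: [0, 1, 1, 1, 3, 2, 2, 1, 1, 3]


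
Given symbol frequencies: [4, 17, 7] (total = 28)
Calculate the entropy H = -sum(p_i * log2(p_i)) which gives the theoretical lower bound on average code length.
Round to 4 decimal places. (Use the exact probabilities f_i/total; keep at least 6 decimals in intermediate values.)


Per-symbol terms -p_i * log2(p_i) with p_i = f_i/28:
  p = 4/28 = 0.142857: log2(p) = -2.807355, -p*log2(p) = 0.401051
  p = 17/28 = 0.607143: log2(p) = -0.719892, -p*log2(p) = 0.437077
  p = 7/28 = 0.250000: log2(p) = -2.000000, -p*log2(p) = 0.500000
H = 0.401051 + 0.437077 + 0.500000 = 1.338128

H = 1.3381 bits/symbol


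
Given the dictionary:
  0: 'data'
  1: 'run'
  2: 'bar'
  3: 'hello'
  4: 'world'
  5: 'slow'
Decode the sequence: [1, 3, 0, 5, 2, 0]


Look up each index in the dictionary:
  1 -> 'run'
  3 -> 'hello'
  0 -> 'data'
  5 -> 'slow'
  2 -> 'bar'
  0 -> 'data'

Decoded: "run hello data slow bar data"


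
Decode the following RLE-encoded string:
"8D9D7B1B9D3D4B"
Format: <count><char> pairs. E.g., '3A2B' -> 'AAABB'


Expanding each <count><char> pair:
  8D -> 'DDDDDDDD'
  9D -> 'DDDDDDDDD'
  7B -> 'BBBBBBB'
  1B -> 'B'
  9D -> 'DDDDDDDDD'
  3D -> 'DDD'
  4B -> 'BBBB'

Decoded = DDDDDDDDDDDDDDDDDBBBBBBBBDDDDDDDDDDDDBBBB


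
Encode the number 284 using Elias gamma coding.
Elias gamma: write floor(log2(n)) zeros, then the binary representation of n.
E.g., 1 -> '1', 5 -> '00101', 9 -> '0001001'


num_bits = floor(log2(284)) + 1 = 9
leading_zeros = num_bits - 1 = 8
binary(284) = 100011100

Elias gamma(284) = '00000000' + '100011100' = 00000000100011100 (17 bits)


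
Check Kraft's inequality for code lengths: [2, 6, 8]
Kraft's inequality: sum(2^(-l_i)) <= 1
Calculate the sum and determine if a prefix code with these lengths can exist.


Sum = 2^(-2) + 2^(-6) + 2^(-8)
    = 0.25 + 0.015625 + 0.00390625
    = 69/256 = 0.26953125
Since 0.26953125 <= 1, Kraft's inequality IS satisfied.
A prefix code with these lengths CAN exist.

Kraft sum = 0.26953125. Satisfied.


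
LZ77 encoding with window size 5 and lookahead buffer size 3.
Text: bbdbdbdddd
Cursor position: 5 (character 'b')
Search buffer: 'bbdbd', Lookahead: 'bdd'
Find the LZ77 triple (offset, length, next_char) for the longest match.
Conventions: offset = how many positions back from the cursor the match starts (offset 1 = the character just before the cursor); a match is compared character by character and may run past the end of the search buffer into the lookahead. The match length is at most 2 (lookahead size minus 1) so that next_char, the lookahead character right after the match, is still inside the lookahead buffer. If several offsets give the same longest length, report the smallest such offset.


Try each offset into the search buffer:
  offset=1 (pos 4, char 'd'): match length 0
  offset=2 (pos 3, char 'b'): match length 2
  offset=3 (pos 2, char 'd'): match length 0
  offset=4 (pos 1, char 'b'): match length 2
  offset=5 (pos 0, char 'b'): match length 1
Longest match has length 2, found at offsets 2, 4; take the smallest, offset 2.
next_char = character at position 5 + 2 = 7 -> 'd'

Best match: offset=2, length=2 (matching 'bd' starting at position 3)
LZ77 triple: (2, 2, 'd')


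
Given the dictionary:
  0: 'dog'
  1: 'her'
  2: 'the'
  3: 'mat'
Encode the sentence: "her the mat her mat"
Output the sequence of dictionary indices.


Look up each word in the dictionary:
  'her' -> 1
  'the' -> 2
  'mat' -> 3
  'her' -> 1
  'mat' -> 3

Encoded: [1, 2, 3, 1, 3]


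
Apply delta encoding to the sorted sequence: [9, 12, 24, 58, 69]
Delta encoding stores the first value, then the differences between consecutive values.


First value: 9
Deltas:
  12 - 9 = 3
  24 - 12 = 12
  58 - 24 = 34
  69 - 58 = 11


Delta encoded: [9, 3, 12, 34, 11]


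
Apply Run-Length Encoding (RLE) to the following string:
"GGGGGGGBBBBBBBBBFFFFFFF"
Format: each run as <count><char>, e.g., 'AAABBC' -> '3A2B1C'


Scanning runs left to right:
  i=0: run of 'G' x 7 -> '7G'
  i=7: run of 'B' x 9 -> '9B'
  i=16: run of 'F' x 7 -> '7F'

RLE = 7G9B7F


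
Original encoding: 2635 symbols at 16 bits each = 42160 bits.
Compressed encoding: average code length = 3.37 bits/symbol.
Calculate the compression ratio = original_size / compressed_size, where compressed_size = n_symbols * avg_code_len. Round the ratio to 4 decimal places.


original_size = n_symbols * orig_bits = 2635 * 16 = 42160 bits
compressed_size = n_symbols * avg_code_len = 2635 * 3.37 = 8879.95 bits
ratio = original_size / compressed_size = 42160 / 8879.95 = 4.7478

Compression ratio = 4.7478


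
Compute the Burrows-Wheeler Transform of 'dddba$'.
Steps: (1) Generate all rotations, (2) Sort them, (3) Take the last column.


Rotations (sorted):
  0: $dddba -> last char: a
  1: a$dddb -> last char: b
  2: ba$ddd -> last char: d
  3: dba$dd -> last char: d
  4: ddba$d -> last char: d
  5: dddba$ -> last char: $


BWT = abddd$


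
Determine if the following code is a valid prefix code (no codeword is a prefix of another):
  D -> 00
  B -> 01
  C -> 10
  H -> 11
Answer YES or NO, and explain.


Checking each pair (does one codeword prefix another?):
  D='00' vs B='01': no prefix
  D='00' vs C='10': no prefix
  D='00' vs H='11': no prefix
  B='01' vs D='00': no prefix
  B='01' vs C='10': no prefix
  B='01' vs H='11': no prefix
  C='10' vs D='00': no prefix
  C='10' vs B='01': no prefix
  C='10' vs H='11': no prefix
  H='11' vs D='00': no prefix
  H='11' vs B='01': no prefix
  H='11' vs C='10': no prefix
No violation found over all pairs.

YES -- this is a valid prefix code. No codeword is a prefix of any other codeword.


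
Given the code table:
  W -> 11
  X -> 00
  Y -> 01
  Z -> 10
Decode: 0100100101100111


Decoding:
01 -> Y
00 -> X
10 -> Z
01 -> Y
01 -> Y
10 -> Z
01 -> Y
11 -> W


Result: YXZYYZYW


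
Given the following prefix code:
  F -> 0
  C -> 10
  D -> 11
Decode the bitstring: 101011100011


Decoding step by step:
Bits 10 -> C
Bits 10 -> C
Bits 11 -> D
Bits 10 -> C
Bits 0 -> F
Bits 0 -> F
Bits 11 -> D


Decoded message: CCDCFFD


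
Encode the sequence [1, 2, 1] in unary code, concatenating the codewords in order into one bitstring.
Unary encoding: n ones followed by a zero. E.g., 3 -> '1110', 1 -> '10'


Encode each number as n ones followed by a terminating 0:
  1 -> 10 (2 bits)
  2 -> 110 (3 bits)
  1 -> 10 (2 bits)
Total length = 2 + 3 + 2 = 7 bits.

Unary([1, 2, 1]) = 1011010 (7 bits)


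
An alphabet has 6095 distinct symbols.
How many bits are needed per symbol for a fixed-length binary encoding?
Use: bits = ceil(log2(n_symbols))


log2(6095) = 12.5734
Bracket: 2^12 = 4096 < 6095 <= 2^13 = 8192
So ceil(log2(6095)) = 13

bits = ceil(log2(6095)) = ceil(12.5734) = 13 bits


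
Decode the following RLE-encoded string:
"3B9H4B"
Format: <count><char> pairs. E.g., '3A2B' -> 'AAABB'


Expanding each <count><char> pair:
  3B -> 'BBB'
  9H -> 'HHHHHHHHH'
  4B -> 'BBBB'

Decoded = BBBHHHHHHHHHBBBB


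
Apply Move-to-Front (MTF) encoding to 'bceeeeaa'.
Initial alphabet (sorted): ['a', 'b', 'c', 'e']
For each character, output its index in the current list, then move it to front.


MTF encoding:
'b': index 1 in ['a', 'b', 'c', 'e'] -> ['b', 'a', 'c', 'e']
'c': index 2 in ['b', 'a', 'c', 'e'] -> ['c', 'b', 'a', 'e']
'e': index 3 in ['c', 'b', 'a', 'e'] -> ['e', 'c', 'b', 'a']
'e': index 0 in ['e', 'c', 'b', 'a'] -> ['e', 'c', 'b', 'a']
'e': index 0 in ['e', 'c', 'b', 'a'] -> ['e', 'c', 'b', 'a']
'e': index 0 in ['e', 'c', 'b', 'a'] -> ['e', 'c', 'b', 'a']
'a': index 3 in ['e', 'c', 'b', 'a'] -> ['a', 'e', 'c', 'b']
'a': index 0 in ['a', 'e', 'c', 'b'] -> ['a', 'e', 'c', 'b']


Output: [1, 2, 3, 0, 0, 0, 3, 0]


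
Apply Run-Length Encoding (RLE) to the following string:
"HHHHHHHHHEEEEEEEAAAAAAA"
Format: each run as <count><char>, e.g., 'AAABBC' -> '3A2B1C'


Scanning runs left to right:
  i=0: run of 'H' x 9 -> '9H'
  i=9: run of 'E' x 7 -> '7E'
  i=16: run of 'A' x 7 -> '7A'

RLE = 9H7E7A


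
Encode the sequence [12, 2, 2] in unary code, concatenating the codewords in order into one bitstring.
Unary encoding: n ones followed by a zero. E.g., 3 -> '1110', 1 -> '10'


Encode each number as n ones followed by a terminating 0:
  12 -> 1111111111110 (13 bits)
  2 -> 110 (3 bits)
  2 -> 110 (3 bits)
Total length = 13 + 3 + 3 = 19 bits.

Unary([12, 2, 2]) = 1111111111110110110 (19 bits)


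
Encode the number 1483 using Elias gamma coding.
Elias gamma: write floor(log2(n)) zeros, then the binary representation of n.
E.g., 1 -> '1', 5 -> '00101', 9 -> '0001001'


num_bits = floor(log2(1483)) + 1 = 11
leading_zeros = num_bits - 1 = 10
binary(1483) = 10111001011

Elias gamma(1483) = '0000000000' + '10111001011' = 000000000010111001011 (21 bits)


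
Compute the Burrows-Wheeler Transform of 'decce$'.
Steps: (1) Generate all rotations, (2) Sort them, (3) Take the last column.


Rotations (sorted):
  0: $decce -> last char: e
  1: cce$de -> last char: e
  2: ce$dec -> last char: c
  3: decce$ -> last char: $
  4: e$decc -> last char: c
  5: ecce$d -> last char: d


BWT = eec$cd


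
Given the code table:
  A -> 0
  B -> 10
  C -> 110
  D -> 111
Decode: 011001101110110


Decoding:
0 -> A
110 -> C
0 -> A
110 -> C
111 -> D
0 -> A
110 -> C


Result: ACACDAC


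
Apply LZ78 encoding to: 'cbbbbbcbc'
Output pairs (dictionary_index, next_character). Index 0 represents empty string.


LZ78 encoding steps:
Dictionary: {0: ''}
Step 1: w='' (idx 0), next='c' -> output (0, 'c'), add 'c' as idx 1
Step 2: w='' (idx 0), next='b' -> output (0, 'b'), add 'b' as idx 2
Step 3: w='b' (idx 2), next='b' -> output (2, 'b'), add 'bb' as idx 3
Step 4: w='bb' (idx 3), next='c' -> output (3, 'c'), add 'bbc' as idx 4
Step 5: w='b' (idx 2), next='c' -> output (2, 'c'), add 'bc' as idx 5


Encoded: [(0, 'c'), (0, 'b'), (2, 'b'), (3, 'c'), (2, 'c')]


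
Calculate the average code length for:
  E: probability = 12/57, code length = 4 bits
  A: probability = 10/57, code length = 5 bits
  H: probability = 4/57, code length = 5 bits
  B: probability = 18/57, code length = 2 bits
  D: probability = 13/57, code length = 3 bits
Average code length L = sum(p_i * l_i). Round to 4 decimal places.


Weighted contributions p_i * l_i:
  E: (12/57) * 4 = 48/57
  A: (10/57) * 5 = 50/57
  H: (4/57) * 5 = 20/57
  B: (18/57) * 2 = 36/57
  D: (13/57) * 3 = 39/57
Sum = (48 + 50 + 20 + 36 + 39)/57 = 193/57

L = 193/57 = 3.3860 bits/symbol


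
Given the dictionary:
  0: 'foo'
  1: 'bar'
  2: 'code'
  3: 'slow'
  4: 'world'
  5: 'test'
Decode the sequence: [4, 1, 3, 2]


Look up each index in the dictionary:
  4 -> 'world'
  1 -> 'bar'
  3 -> 'slow'
  2 -> 'code'

Decoded: "world bar slow code"


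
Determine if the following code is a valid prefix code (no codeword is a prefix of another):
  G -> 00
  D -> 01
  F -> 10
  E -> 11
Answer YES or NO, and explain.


Checking each pair (does one codeword prefix another?):
  G='00' vs D='01': no prefix
  G='00' vs F='10': no prefix
  G='00' vs E='11': no prefix
  D='01' vs G='00': no prefix
  D='01' vs F='10': no prefix
  D='01' vs E='11': no prefix
  F='10' vs G='00': no prefix
  F='10' vs D='01': no prefix
  F='10' vs E='11': no prefix
  E='11' vs G='00': no prefix
  E='11' vs D='01': no prefix
  E='11' vs F='10': no prefix
No violation found over all pairs.

YES -- this is a valid prefix code. No codeword is a prefix of any other codeword.


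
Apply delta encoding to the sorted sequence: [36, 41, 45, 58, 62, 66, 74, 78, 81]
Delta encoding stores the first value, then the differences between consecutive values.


First value: 36
Deltas:
  41 - 36 = 5
  45 - 41 = 4
  58 - 45 = 13
  62 - 58 = 4
  66 - 62 = 4
  74 - 66 = 8
  78 - 74 = 4
  81 - 78 = 3


Delta encoded: [36, 5, 4, 13, 4, 4, 8, 4, 3]


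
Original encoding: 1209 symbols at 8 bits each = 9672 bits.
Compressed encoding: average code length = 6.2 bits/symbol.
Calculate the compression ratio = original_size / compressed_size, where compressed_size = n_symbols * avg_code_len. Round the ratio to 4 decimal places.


original_size = n_symbols * orig_bits = 1209 * 8 = 9672 bits
compressed_size = n_symbols * avg_code_len = 1209 * 6.2 = 7495.8 bits
ratio = original_size / compressed_size = 9672 / 7495.8 = 1.2903

Compression ratio = 1.2903


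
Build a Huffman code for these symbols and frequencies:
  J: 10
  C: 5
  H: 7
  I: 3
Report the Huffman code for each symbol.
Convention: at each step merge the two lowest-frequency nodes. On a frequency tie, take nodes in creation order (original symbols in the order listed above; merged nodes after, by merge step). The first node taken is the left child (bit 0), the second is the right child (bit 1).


Huffman tree construction:
Step 1: Merge I(3) + C(5) = 8
Step 2: Merge H(7) + (I+C)(8) = 15
Step 3: Merge J(10) + (H+(I+C))(15) = 25
Read each symbol's code off the tree from the root (left child = 0, right child = 1).

Codes:
  J: 0 (length 1)
  C: 111 (length 3)
  H: 10 (length 2)
  I: 110 (length 3)
Average code length: 48/25 = 1.9200 bits/symbol


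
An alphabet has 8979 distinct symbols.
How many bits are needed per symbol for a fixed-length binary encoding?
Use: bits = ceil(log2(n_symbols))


log2(8979) = 13.1323
Bracket: 2^13 = 8192 < 8979 <= 2^14 = 16384
So ceil(log2(8979)) = 14

bits = ceil(log2(8979)) = ceil(13.1323) = 14 bits


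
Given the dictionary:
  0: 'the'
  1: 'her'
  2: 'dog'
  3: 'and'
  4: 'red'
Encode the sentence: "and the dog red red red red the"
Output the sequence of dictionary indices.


Look up each word in the dictionary:
  'and' -> 3
  'the' -> 0
  'dog' -> 2
  'red' -> 4
  'red' -> 4
  'red' -> 4
  'red' -> 4
  'the' -> 0

Encoded: [3, 0, 2, 4, 4, 4, 4, 0]


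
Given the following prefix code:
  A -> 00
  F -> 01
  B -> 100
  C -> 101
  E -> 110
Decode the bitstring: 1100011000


Decoding step by step:
Bits 110 -> E
Bits 00 -> A
Bits 110 -> E
Bits 00 -> A


Decoded message: EAEA


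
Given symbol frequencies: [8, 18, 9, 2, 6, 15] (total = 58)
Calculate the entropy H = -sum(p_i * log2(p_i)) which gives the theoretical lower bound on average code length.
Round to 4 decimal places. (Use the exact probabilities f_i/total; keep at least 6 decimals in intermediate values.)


Per-symbol terms -p_i * log2(p_i) with p_i = f_i/58:
  p = 8/58 = 0.137931: log2(p) = -2.857981, -p*log2(p) = 0.394204
  p = 18/58 = 0.310345: log2(p) = -1.688056, -p*log2(p) = 0.523879
  p = 9/58 = 0.155172: log2(p) = -2.688056, -p*log2(p) = 0.417112
  p = 2/58 = 0.034483: log2(p) = -4.857981, -p*log2(p) = 0.167517
  p = 6/58 = 0.103448: log2(p) = -3.273018, -p*log2(p) = 0.338588
  p = 15/58 = 0.258621: log2(p) = -1.951090, -p*log2(p) = 0.504592
H = 0.394204 + 0.523879 + 0.417112 + 0.167517 + 0.338588 + 0.504592 = 2.345892

H = 2.3459 bits/symbol


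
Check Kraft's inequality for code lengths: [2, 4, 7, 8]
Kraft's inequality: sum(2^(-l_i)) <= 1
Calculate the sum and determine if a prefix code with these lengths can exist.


Sum = 2^(-2) + 2^(-4) + 2^(-7) + 2^(-8)
    = 0.25 + 0.0625 + 0.0078125 + 0.00390625
    = 83/256 = 0.32421875
Since 0.32421875 <= 1, Kraft's inequality IS satisfied.
A prefix code with these lengths CAN exist.

Kraft sum = 0.32421875. Satisfied.


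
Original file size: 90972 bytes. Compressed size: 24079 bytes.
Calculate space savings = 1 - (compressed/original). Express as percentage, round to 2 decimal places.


ratio = compressed/original = 24079/90972 = 0.264686
savings = 1 - ratio = 1 - 0.264686 = 0.735314
as a percentage: 0.735314 * 100 = 73.53%

Space savings = 1 - 24079/90972 = 73.53%


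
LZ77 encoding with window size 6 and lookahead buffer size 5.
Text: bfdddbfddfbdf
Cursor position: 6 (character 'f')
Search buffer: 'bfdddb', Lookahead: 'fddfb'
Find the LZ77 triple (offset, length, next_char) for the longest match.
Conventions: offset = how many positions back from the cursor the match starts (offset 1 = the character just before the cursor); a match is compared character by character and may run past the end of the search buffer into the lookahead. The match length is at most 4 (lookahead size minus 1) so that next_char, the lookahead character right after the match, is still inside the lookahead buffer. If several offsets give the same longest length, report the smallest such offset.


Try each offset into the search buffer:
  offset=1 (pos 5, char 'b'): match length 0
  offset=2 (pos 4, char 'd'): match length 0
  offset=3 (pos 3, char 'd'): match length 0
  offset=4 (pos 2, char 'd'): match length 0
  offset=5 (pos 1, char 'f'): match length 3
  offset=6 (pos 0, char 'b'): match length 0
Longest match has length 3 at offset 5.
next_char = character at position 6 + 3 = 9 -> 'f'

Best match: offset=5, length=3 (matching 'fdd' starting at position 1)
LZ77 triple: (5, 3, 'f')


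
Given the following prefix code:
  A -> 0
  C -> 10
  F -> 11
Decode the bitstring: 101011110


Decoding step by step:
Bits 10 -> C
Bits 10 -> C
Bits 11 -> F
Bits 11 -> F
Bits 0 -> A


Decoded message: CCFFA


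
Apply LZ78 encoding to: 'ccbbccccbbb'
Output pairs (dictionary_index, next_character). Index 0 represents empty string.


LZ78 encoding steps:
Dictionary: {0: ''}
Step 1: w='' (idx 0), next='c' -> output (0, 'c'), add 'c' as idx 1
Step 2: w='c' (idx 1), next='b' -> output (1, 'b'), add 'cb' as idx 2
Step 3: w='' (idx 0), next='b' -> output (0, 'b'), add 'b' as idx 3
Step 4: w='c' (idx 1), next='c' -> output (1, 'c'), add 'cc' as idx 4
Step 5: w='cc' (idx 4), next='b' -> output (4, 'b'), add 'ccb' as idx 5
Step 6: w='b' (idx 3), next='b' -> output (3, 'b'), add 'bb' as idx 6


Encoded: [(0, 'c'), (1, 'b'), (0, 'b'), (1, 'c'), (4, 'b'), (3, 'b')]


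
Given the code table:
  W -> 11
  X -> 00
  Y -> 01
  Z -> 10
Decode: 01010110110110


Decoding:
01 -> Y
01 -> Y
01 -> Y
10 -> Z
11 -> W
01 -> Y
10 -> Z


Result: YYYZWYZ


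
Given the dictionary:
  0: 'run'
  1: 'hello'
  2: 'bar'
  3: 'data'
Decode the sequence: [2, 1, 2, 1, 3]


Look up each index in the dictionary:
  2 -> 'bar'
  1 -> 'hello'
  2 -> 'bar'
  1 -> 'hello'
  3 -> 'data'

Decoded: "bar hello bar hello data"


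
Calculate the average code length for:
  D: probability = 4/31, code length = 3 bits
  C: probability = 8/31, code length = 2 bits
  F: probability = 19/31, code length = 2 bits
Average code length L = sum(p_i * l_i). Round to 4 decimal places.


Weighted contributions p_i * l_i:
  D: (4/31) * 3 = 12/31
  C: (8/31) * 2 = 16/31
  F: (19/31) * 2 = 38/31
Sum = (12 + 16 + 38)/31 = 66/31

L = 66/31 = 2.1290 bits/symbol


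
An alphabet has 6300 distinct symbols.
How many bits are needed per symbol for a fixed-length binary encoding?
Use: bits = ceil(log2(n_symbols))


log2(6300) = 12.6211
Bracket: 2^12 = 4096 < 6300 <= 2^13 = 8192
So ceil(log2(6300)) = 13

bits = ceil(log2(6300)) = ceil(12.6211) = 13 bits


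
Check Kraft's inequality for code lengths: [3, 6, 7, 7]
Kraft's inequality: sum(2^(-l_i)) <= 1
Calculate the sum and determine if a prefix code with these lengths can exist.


Sum = 2^(-3) + 2^(-6) + 2^(-7) + 2^(-7)
    = 0.125 + 0.015625 + 0.0078125 + 0.0078125
    = 20/128 = 0.15625
Since 0.15625 <= 1, Kraft's inequality IS satisfied.
A prefix code with these lengths CAN exist.

Kraft sum = 0.15625. Satisfied.


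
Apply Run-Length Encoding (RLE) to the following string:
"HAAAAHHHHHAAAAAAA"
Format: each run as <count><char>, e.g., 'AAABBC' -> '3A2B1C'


Scanning runs left to right:
  i=0: run of 'H' x 1 -> '1H'
  i=1: run of 'A' x 4 -> '4A'
  i=5: run of 'H' x 5 -> '5H'
  i=10: run of 'A' x 7 -> '7A'

RLE = 1H4A5H7A


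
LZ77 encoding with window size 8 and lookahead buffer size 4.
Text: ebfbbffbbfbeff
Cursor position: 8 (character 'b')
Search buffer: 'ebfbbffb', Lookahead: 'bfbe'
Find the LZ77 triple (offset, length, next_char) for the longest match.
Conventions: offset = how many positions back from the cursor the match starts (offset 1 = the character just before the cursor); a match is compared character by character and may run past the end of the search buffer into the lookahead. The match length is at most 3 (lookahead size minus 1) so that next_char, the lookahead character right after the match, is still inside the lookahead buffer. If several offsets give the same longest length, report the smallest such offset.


Try each offset into the search buffer:
  offset=1 (pos 7, char 'b'): match length 1
  offset=2 (pos 6, char 'f'): match length 0
  offset=3 (pos 5, char 'f'): match length 0
  offset=4 (pos 4, char 'b'): match length 2
  offset=5 (pos 3, char 'b'): match length 1
  offset=6 (pos 2, char 'f'): match length 0
  offset=7 (pos 1, char 'b'): match length 3
  offset=8 (pos 0, char 'e'): match length 0
Longest match has length 3 at offset 7.
next_char = character at position 8 + 3 = 11 -> 'e'

Best match: offset=7, length=3 (matching 'bfb' starting at position 1)
LZ77 triple: (7, 3, 'e')


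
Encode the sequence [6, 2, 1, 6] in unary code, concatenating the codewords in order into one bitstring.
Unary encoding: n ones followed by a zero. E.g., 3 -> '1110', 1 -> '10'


Encode each number as n ones followed by a terminating 0:
  6 -> 1111110 (7 bits)
  2 -> 110 (3 bits)
  1 -> 10 (2 bits)
  6 -> 1111110 (7 bits)
Total length = 7 + 3 + 2 + 7 = 19 bits.

Unary([6, 2, 1, 6]) = 1111110110101111110 (19 bits)


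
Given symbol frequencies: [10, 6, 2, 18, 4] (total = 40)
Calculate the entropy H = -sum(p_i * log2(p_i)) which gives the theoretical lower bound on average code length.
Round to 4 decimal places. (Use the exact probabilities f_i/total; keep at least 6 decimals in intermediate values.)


Per-symbol terms -p_i * log2(p_i) with p_i = f_i/40:
  p = 10/40 = 0.250000: log2(p) = -2.000000, -p*log2(p) = 0.500000
  p = 6/40 = 0.150000: log2(p) = -2.736966, -p*log2(p) = 0.410545
  p = 2/40 = 0.050000: log2(p) = -4.321928, -p*log2(p) = 0.216096
  p = 18/40 = 0.450000: log2(p) = -1.152003, -p*log2(p) = 0.518401
  p = 4/40 = 0.100000: log2(p) = -3.321928, -p*log2(p) = 0.332193
H = 0.500000 + 0.410545 + 0.216096 + 0.518401 + 0.332193 = 1.977235

H = 1.9772 bits/symbol


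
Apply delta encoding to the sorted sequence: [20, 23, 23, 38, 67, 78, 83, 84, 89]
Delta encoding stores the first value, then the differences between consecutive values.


First value: 20
Deltas:
  23 - 20 = 3
  23 - 23 = 0
  38 - 23 = 15
  67 - 38 = 29
  78 - 67 = 11
  83 - 78 = 5
  84 - 83 = 1
  89 - 84 = 5


Delta encoded: [20, 3, 0, 15, 29, 11, 5, 1, 5]


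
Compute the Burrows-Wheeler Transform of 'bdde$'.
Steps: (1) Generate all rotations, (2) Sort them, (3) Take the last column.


Rotations (sorted):
  0: $bdde -> last char: e
  1: bdde$ -> last char: $
  2: dde$b -> last char: b
  3: de$bd -> last char: d
  4: e$bdd -> last char: d


BWT = e$bdd


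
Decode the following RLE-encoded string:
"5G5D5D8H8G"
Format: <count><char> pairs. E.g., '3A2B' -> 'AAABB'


Expanding each <count><char> pair:
  5G -> 'GGGGG'
  5D -> 'DDDDD'
  5D -> 'DDDDD'
  8H -> 'HHHHHHHH'
  8G -> 'GGGGGGGG'

Decoded = GGGGGDDDDDDDDDDHHHHHHHHGGGGGGGG


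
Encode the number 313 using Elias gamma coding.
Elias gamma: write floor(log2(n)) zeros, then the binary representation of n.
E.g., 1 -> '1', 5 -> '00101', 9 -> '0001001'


num_bits = floor(log2(313)) + 1 = 9
leading_zeros = num_bits - 1 = 8
binary(313) = 100111001

Elias gamma(313) = '00000000' + '100111001' = 00000000100111001 (17 bits)


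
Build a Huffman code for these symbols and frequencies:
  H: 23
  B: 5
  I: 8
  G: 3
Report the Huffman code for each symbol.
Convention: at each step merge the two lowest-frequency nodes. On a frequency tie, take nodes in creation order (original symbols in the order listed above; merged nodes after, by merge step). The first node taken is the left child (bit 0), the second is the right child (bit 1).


Huffman tree construction:
Step 1: Merge G(3) + B(5) = 8
Step 2: Merge I(8) + (G+B)(8) = 16
Step 3: Merge (I+(G+B))(16) + H(23) = 39
Read each symbol's code off the tree from the root (left child = 0, right child = 1).

Codes:
  H: 1 (length 1)
  B: 011 (length 3)
  I: 00 (length 2)
  G: 010 (length 3)
Average code length: 63/39 = 1.6154 bits/symbol


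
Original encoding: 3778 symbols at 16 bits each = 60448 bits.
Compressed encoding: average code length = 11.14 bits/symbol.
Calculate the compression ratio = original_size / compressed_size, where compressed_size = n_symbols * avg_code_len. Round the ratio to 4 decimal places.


original_size = n_symbols * orig_bits = 3778 * 16 = 60448 bits
compressed_size = n_symbols * avg_code_len = 3778 * 11.14 = 42086.92 bits
ratio = original_size / compressed_size = 60448 / 42086.92 = 1.4363

Compression ratio = 1.4363


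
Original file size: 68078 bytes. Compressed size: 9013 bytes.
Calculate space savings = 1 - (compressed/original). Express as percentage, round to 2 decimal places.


ratio = compressed/original = 9013/68078 = 0.132392
savings = 1 - ratio = 1 - 0.132392 = 0.867608
as a percentage: 0.867608 * 100 = 86.76%

Space savings = 1 - 9013/68078 = 86.76%


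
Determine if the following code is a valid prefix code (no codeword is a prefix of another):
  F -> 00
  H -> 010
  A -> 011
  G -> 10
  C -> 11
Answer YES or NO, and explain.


Checking each pair (does one codeword prefix another?):
  F='00' vs H='010': no prefix
  F='00' vs A='011': no prefix
  F='00' vs G='10': no prefix
  F='00' vs C='11': no prefix
  H='010' vs F='00': no prefix
  H='010' vs A='011': no prefix
  H='010' vs G='10': no prefix
  H='010' vs C='11': no prefix
  A='011' vs F='00': no prefix
  A='011' vs H='010': no prefix
  A='011' vs G='10': no prefix
  A='011' vs C='11': no prefix
  G='10' vs F='00': no prefix
  G='10' vs H='010': no prefix
  G='10' vs A='011': no prefix
  G='10' vs C='11': no prefix
  C='11' vs F='00': no prefix
  C='11' vs H='010': no prefix
  C='11' vs A='011': no prefix
  C='11' vs G='10': no prefix
No violation found over all pairs.

YES -- this is a valid prefix code. No codeword is a prefix of any other codeword.
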